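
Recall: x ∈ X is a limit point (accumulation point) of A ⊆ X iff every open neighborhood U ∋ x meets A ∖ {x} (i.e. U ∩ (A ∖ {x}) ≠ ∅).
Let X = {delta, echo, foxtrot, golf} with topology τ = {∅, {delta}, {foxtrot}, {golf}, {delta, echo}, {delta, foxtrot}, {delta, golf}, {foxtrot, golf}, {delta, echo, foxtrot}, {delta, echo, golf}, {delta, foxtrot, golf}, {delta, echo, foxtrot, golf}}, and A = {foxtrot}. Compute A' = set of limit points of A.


A' = ∅

For each x ∈ X, list the open sets U ∈ τ with x ∈ U, then check whether U ∩ (A ∖ {x}) ≠ ∅ for every such U.
  x = delta: open {delta} ∋ x has {delta} ∩ (A ∖ {delta}) = ∅, so x is NOT a limit point.
  x = echo: open {delta, echo} ∋ x has {delta, echo} ∩ (A ∖ {echo}) = ∅, so x is NOT a limit point.
  x = foxtrot: open {foxtrot} ∋ x has {foxtrot} ∩ (A ∖ {foxtrot}) = ∅, so x is NOT a limit point.
  x = golf: open {golf} ∋ x has {golf} ∩ (A ∖ {golf}) = ∅, so x is NOT a limit point.
Collecting: A' = ∅.


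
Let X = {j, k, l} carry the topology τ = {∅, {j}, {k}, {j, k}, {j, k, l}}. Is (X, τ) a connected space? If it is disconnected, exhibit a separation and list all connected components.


(X, τ) is connected.

Find clopen sets (U ∈ τ with X ∖ U ∈ τ):
  U = ∅, X ∖ U = {j, k, l} — both open, so U is clopen.
  U = {j, k, l}, X ∖ U = ∅ — both open, so U is clopen.
Only trivial clopens (∅ and X) exist, so (X, τ) is connected.
Compute connected components by grouping points that agree on all clopens:
  component: {j, k, l}


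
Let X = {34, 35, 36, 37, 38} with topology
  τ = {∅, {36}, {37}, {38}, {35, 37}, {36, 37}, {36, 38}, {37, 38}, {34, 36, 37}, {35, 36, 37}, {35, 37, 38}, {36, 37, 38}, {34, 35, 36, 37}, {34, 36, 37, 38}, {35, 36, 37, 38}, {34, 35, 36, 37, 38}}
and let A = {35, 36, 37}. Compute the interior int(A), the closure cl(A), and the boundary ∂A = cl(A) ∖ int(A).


int(A) = {35, 36, 37}, cl(A) = {34, 35, 36, 37}, ∂A = {34}.

Closed sets in (X, τ) are complements of opens:
  closed(X, τ) = {∅, {34}, {35}, {38}, {34, 35}, {34, 36}, {34, 38}, {35, 38}, {34, 35, 36}, {34, 35, 37}, {34, 35, 38}, {34, 36, 38}, {34, 35, 36, 37}, {34, 35, 36, 38}, {34, 35, 37, 38}, {34, 35, 36, 37, 38}}.
int(A) = ⋃ {U ∈ τ : U ⊆ A}. Opens contained in A: ∅, {36}, {37}, {35, 37}, {36, 37}, {35, 36, 37}.
Taking the union of these: int(A) = {35, 36, 37}.
cl(A) = ⋂ {C closed : A ⊆ C}. Closed sets containing A: {34, 35, 36, 37}, {34, 35, 36, 37, 38}.
Intersecting these: cl(A) = {34, 35, 36, 37}.
∂A = cl(A) ∖ int(A) = {34, 35, 36, 37} ∖ {35, 36, 37} = {34}.


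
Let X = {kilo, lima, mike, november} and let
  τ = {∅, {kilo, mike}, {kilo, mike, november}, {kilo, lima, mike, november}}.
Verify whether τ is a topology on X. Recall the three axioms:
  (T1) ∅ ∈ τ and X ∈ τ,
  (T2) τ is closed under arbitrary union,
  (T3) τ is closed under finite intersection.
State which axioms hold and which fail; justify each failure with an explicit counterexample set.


τ IS a topology on X.

Axiom (T1): ∅ ∈ τ? Yes; X ∈ τ? Yes.
Axiom (T2/T3): check pairwise unions and intersections of members of τ.
All pairwise intersections and unions checked — each lies in τ. Therefore τ satisfies (T1), (T2), (T3): it IS a topology on X.


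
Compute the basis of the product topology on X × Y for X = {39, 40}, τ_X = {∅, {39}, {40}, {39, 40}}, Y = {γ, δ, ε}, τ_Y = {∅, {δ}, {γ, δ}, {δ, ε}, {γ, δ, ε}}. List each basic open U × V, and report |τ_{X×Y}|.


Basis B = {∅ × ∅, {39} × {δ}, {40} × {δ}, {39} × {γ, δ}, {39} × {δ, ε}, {39, 40} × {δ}, {40} × {γ, δ}, {40} × {δ, ε}, {39} × {γ, δ, ε}, {40} × {γ, δ, ε}, {39, 40} × {γ, δ}, {39, 40} × {δ, ε}, {39, 40} × {γ, δ, ε}}; |τ_{X×Y}| = 25.

Enumerate products U × V with U ∈ τ_X, V ∈ τ_Y (deduplicated):
  ∅ × ∅ = {} (∅)
  {39} × {δ} = {(39,δ)}
  {40} × {δ} = {(40,δ)}
  {39} × {γ, δ} = {(39,γ), (39,δ)}
  {39} × {δ, ε} = {(39,δ), (39,ε)}
  {39, 40} × {δ} = {(39,δ), (40,δ)}
  {40} × {γ, δ} = {(40,γ), (40,δ)}
  {40} × {δ, ε} = {(40,δ), (40,ε)}
  {39} × {γ, δ, ε} = {(39,γ), (39,δ), (39,ε)}
  {40} × {γ, δ, ε} = {(40,γ), (40,δ), (40,ε)}
  {39, 40} × {γ, δ} = {(39,γ), (39,δ), (40,γ), (40,δ)}
  {39, 40} × {δ, ε} = {(39,δ), (39,ε), (40,δ), (40,ε)}
  {39, 40} × {γ, δ, ε} = {(39,γ), (39,δ), (39,ε), (40,γ), (40,δ), (40,ε)}
These 13 distinct sets form the basis B.
Close under arbitrary unions to get τ_{X×Y}; counting gives |τ_{X×Y}| = 25.


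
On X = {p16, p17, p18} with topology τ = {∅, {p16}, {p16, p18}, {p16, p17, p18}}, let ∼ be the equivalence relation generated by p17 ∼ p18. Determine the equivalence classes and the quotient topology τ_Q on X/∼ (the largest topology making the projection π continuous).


X/∼ = {[p16], [p17=p18]}; |τ_Q| = 3.

Equivalence classes: [p16], [p17=p18].
Quotient map π: X → X/∼ sends p16 ↦ [p16], p17 ↦ [p17=p18], p18 ↦ [p17=p18].
For each subset V ⊆ X/∼, compute π^{-1}(V) ⊆ X and check whether π^{-1}(V) ∈ τ. V is open in τ_Q iff π^{-1}(V) ∈ τ.
  V = {}: π^{-1}(V) = ∅ ∈ τ ✓.
  V = {[p16]}: π^{-1}(V) = {p16} ∈ τ ✓.
  V = {[p17=p18]}: π^{-1}(V) = {p17, p18} ∉ τ ✗.
  V = {[p16], [p17=p18]}: π^{-1}(V) = {p16, p17, p18} ∈ τ ✓.
Open sets in the quotient: τ_Q = {{}, {[p16]}, {[p16], [p17=p18]}} (3 elements).


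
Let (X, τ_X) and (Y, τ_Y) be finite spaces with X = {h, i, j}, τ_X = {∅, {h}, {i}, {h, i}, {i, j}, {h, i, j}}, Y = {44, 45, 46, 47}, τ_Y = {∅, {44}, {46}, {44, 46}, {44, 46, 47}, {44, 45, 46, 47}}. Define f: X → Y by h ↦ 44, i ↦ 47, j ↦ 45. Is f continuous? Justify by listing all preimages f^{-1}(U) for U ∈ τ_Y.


f IS continuous.

Compute f^{-1}(U) for each U ∈ τ_Y:
  U = ∅: f^{-1}(U) = ∅ ∈ τ_X ✓.
  U = {44}: f^{-1}(U) = {h} ∈ τ_X ✓.
  U = {46}: f^{-1}(U) = ∅ ∈ τ_X ✓.
  U = {44, 46}: f^{-1}(U) = {h} ∈ τ_X ✓.
  U = {44, 46, 47}: f^{-1}(U) = {h, i} ∈ τ_X ✓.
  U = {44, 45, 46, 47}: f^{-1}(U) = {h, i, j} ∈ τ_X ✓.
Every preimage lies in τ_X, so f IS continuous.


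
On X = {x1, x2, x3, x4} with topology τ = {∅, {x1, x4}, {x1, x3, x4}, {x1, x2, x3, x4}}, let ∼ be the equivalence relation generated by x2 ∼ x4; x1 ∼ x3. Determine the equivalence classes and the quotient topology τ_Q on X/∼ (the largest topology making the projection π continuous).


X/∼ = {[x1=x3], [x2=x4]}; |τ_Q| = 2.

Equivalence classes: [x1=x3], [x2=x4].
Quotient map π: X → X/∼ sends x1 ↦ [x1=x3], x2 ↦ [x2=x4], x3 ↦ [x1=x3], x4 ↦ [x2=x4].
For each subset V ⊆ X/∼, compute π^{-1}(V) ⊆ X and check whether π^{-1}(V) ∈ τ. V is open in τ_Q iff π^{-1}(V) ∈ τ.
  V = {}: π^{-1}(V) = ∅ ∈ τ ✓.
  V = {[x1=x3]}: π^{-1}(V) = {x1, x3} ∉ τ ✗.
  V = {[x2=x4]}: π^{-1}(V) = {x2, x4} ∉ τ ✗.
  V = {[x1=x3], [x2=x4]}: π^{-1}(V) = {x1, x2, x3, x4} ∈ τ ✓.
Open sets in the quotient: τ_Q = {{}, {[x1=x3], [x2=x4]}} (2 elements).


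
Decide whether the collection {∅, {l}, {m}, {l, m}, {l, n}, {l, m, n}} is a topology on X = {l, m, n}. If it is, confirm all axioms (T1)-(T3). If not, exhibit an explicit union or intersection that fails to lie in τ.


τ IS a topology on X.

Axiom (T1): ∅ ∈ τ? Yes; X ∈ τ? Yes.
Axiom (T2/T3): check pairwise unions and intersections of members of τ.
All pairwise intersections and unions checked — each lies in τ. Therefore τ satisfies (T1), (T2), (T3): it IS a topology on X.


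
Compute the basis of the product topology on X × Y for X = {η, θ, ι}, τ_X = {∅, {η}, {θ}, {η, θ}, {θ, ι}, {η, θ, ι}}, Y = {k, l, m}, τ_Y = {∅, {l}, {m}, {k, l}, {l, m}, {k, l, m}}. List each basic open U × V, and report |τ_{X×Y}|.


Basis B = {∅ × ∅, {η} × {l}, {η} × {m}, {θ} × {l}, {θ} × {m}, {η} × {k, l}, {η} × {l, m}, {η, θ} × {l}, {η, θ} × {m}, {θ} × {k, l}, {θ} × {l, m}, {θ, ι} × {l}, {θ, ι} × {m}, {η} × {k, l, m}, {η, θ, ι} × {l}, {η, θ, ι} × {m}, {θ} × {k, l, m}, {η, θ} × {k, l}, {η, θ} × {l, m}, {θ, ι} × {k, l}, {θ, ι} × {l, m}, {η, θ} × {k, l, m}, {η, θ, ι} × {k, l}, {η, θ, ι} × {l, m}, {θ, ι} × {k, l, m}, {η, θ, ι} × {k, l, m}}; |τ_{X×Y}| = 108.

Enumerate products U × V with U ∈ τ_X, V ∈ τ_Y (deduplicated):
  ∅ × ∅ = {} (∅)
  {η} × {l} = {(η,l)}
  {η} × {m} = {(η,m)}
  {θ} × {l} = {(θ,l)}
  {θ} × {m} = {(θ,m)}
  {η} × {k, l} = {(η,k), (η,l)}
  {η} × {l, m} = {(η,l), (η,m)}
  {η, θ} × {l} = {(η,l), (θ,l)}
  {η, θ} × {m} = {(η,m), (θ,m)}
  {θ} × {k, l} = {(θ,k), (θ,l)}
  {θ} × {l, m} = {(θ,l), (θ,m)}
  {θ, ι} × {l} = {(θ,l), (ι,l)}
  {θ, ι} × {m} = {(θ,m), (ι,m)}
  {η} × {k, l, m} = {(η,k), (η,l), (η,m)}
  {η, θ, ι} × {l} = {(η,l), (θ,l), (ι,l)}
  {η, θ, ι} × {m} = {(η,m), (θ,m), (ι,m)}
  {θ} × {k, l, m} = {(θ,k), (θ,l), (θ,m)}
  {η, θ} × {k, l} = {(η,k), (η,l), (θ,k), (θ,l)}
  {η, θ} × {l, m} = {(η,l), (η,m), (θ,l), (θ,m)}
  {θ, ι} × {k, l} = {(θ,k), (θ,l), (ι,k), (ι,l)}
  {θ, ι} × {l, m} = {(θ,l), (θ,m), (ι,l), (ι,m)}
  {η, θ} × {k, l, m} = {(η,k), (η,l), (η,m), (θ,k), (θ,l), (θ,m)}
  {η, θ, ι} × {k, l} = {(η,k), (η,l), (θ,k), (θ,l), (ι,k), (ι,l)}
  {η, θ, ι} × {l, m} = {(η,l), (η,m), (θ,l), (θ,m), (ι,l), (ι,m)}
  {θ, ι} × {k, l, m} = {(θ,k), (θ,l), (θ,m), (ι,k), (ι,l), (ι,m)}
  {η, θ, ι} × {k, l, m} = {(η,k), (η,l), (η,m), (θ,k), (θ,l), (θ,m), (ι,k), (ι,l), (ι,m)}
These 26 distinct sets form the basis B.
Close under arbitrary unions to get τ_{X×Y}; counting gives |τ_{X×Y}| = 108.


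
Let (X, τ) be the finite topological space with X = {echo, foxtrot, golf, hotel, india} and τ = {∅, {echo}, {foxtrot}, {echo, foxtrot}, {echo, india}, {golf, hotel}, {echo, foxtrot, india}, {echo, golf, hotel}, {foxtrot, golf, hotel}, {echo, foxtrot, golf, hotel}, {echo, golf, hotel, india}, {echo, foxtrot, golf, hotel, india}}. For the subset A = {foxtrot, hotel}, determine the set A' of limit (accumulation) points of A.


A' = {golf}

For each x ∈ X, list the open sets U ∈ τ with x ∈ U, then check whether U ∩ (A ∖ {x}) ≠ ∅ for every such U.
  x = echo: open {echo} ∋ x has {echo} ∩ (A ∖ {echo}) = ∅, so x is NOT a limit point.
  x = foxtrot: open {foxtrot} ∋ x has {foxtrot} ∩ (A ∖ {foxtrot}) = ∅, so x is NOT a limit point.
  x = golf: opens ∋ x are {golf, hotel}, {echo, golf, hotel}, {foxtrot, golf, hotel}, {echo, foxtrot, golf, hotel}, {echo, golf, hotel, india}, {echo, foxtrot, golf, hotel, india}; each meets A ∖ {golf}, so x IS a limit point.
  x = hotel: open {golf, hotel} ∋ x has {golf, hotel} ∩ (A ∖ {hotel}) = ∅, so x is NOT a limit point.
  x = india: open {echo, india} ∋ x has {echo, india} ∩ (A ∖ {india}) = ∅, so x is NOT a limit point.
Collecting: A' = {golf}.


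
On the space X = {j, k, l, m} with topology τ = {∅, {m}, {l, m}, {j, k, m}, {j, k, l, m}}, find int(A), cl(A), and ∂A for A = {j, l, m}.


int(A) = {l, m}, cl(A) = {j, k, l, m}, ∂A = {j, k}.

Closed sets in (X, τ) are complements of opens:
  closed(X, τ) = {∅, {l}, {j, k}, {j, k, l}, {j, k, l, m}}.
int(A) = ⋃ {U ∈ τ : U ⊆ A}. Opens contained in A: ∅, {m}, {l, m}.
Taking the union of these: int(A) = {l, m}.
cl(A) = ⋂ {C closed : A ⊆ C}. Closed sets containing A: {j, k, l, m}.
Intersecting these: cl(A) = {j, k, l, m}.
∂A = cl(A) ∖ int(A) = {j, k, l, m} ∖ {l, m} = {j, k}.


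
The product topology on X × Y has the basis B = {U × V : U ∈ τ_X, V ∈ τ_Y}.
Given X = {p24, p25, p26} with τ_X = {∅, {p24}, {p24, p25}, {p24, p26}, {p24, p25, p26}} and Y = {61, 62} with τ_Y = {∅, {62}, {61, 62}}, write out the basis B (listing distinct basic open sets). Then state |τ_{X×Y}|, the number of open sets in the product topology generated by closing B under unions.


Basis B = {∅ × ∅, {p24} × {62}, {p24} × {61, 62}, {p24, p25} × {62}, {p24, p26} × {62}, {p24, p25, p26} × {62}, {p24, p25} × {61, 62}, {p24, p26} × {61, 62}, {p24, p25, p26} × {61, 62}}; |τ_{X×Y}| = 14.

Enumerate products U × V with U ∈ τ_X, V ∈ τ_Y (deduplicated):
  ∅ × ∅ = {} (∅)
  {p24} × {62} = {(p24,62)}
  {p24} × {61, 62} = {(p24,61), (p24,62)}
  {p24, p25} × {62} = {(p24,62), (p25,62)}
  {p24, p26} × {62} = {(p24,62), (p26,62)}
  {p24, p25, p26} × {62} = {(p24,62), (p25,62), (p26,62)}
  {p24, p25} × {61, 62} = {(p24,61), (p24,62), (p25,61), (p25,62)}
  {p24, p26} × {61, 62} = {(p24,61), (p24,62), (p26,61), (p26,62)}
  {p24, p25, p26} × {61, 62} = {(p24,61), (p24,62), (p25,61), (p25,62), (p26,61), (p26,62)}
These 9 distinct sets form the basis B.
Close under arbitrary unions to get τ_{X×Y}; counting gives |τ_{X×Y}| = 14.


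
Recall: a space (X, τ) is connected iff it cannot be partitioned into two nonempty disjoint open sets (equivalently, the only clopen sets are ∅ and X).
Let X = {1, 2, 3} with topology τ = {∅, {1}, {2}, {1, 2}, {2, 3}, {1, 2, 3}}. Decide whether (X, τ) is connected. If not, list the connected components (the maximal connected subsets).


(X, τ) is disconnected; components = [{1}, {2, 3}].

Find clopen sets (U ∈ τ with X ∖ U ∈ τ):
  U = ∅, X ∖ U = {1, 2, 3} — both open, so U is clopen.
  U = {1}, X ∖ U = {2, 3} — both open, so U is clopen.
  U = {2, 3}, X ∖ U = {1} — both open, so U is clopen.
  U = {1, 2, 3}, X ∖ U = ∅ — both open, so U is clopen.
Nontrivial clopen(s) exist: e.g. {2, 3}. So (X, τ) is disconnected.
Compute connected components by grouping points that agree on all clopens:
  component: {1}
  component: {2, 3}


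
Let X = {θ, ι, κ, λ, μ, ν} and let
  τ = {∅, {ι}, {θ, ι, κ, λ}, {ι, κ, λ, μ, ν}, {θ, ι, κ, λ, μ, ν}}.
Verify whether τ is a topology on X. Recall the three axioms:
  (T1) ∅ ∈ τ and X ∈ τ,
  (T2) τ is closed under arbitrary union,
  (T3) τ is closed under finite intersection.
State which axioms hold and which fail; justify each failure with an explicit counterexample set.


τ is NOT a topology on X.

Axiom (T1): ∅ ∈ τ? Yes; X ∈ τ? Yes.
Axiom (T2/T3): check pairwise unions and intersections of members of τ.
Counterexample for (T3): {θ, ι, κ, λ} ∩ {ι, κ, λ, μ, ν} = {ι, κ, λ} ∉ τ. Therefore τ is NOT a topology.


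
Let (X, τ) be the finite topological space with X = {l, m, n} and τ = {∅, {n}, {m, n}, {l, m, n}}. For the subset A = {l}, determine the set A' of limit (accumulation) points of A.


A' = ∅

For each x ∈ X, list the open sets U ∈ τ with x ∈ U, then check whether U ∩ (A ∖ {x}) ≠ ∅ for every such U.
  x = l: open {l, m, n} ∋ x has {l, m, n} ∩ (A ∖ {l}) = ∅, so x is NOT a limit point.
  x = m: open {m, n} ∋ x has {m, n} ∩ (A ∖ {m}) = ∅, so x is NOT a limit point.
  x = n: open {n} ∋ x has {n} ∩ (A ∖ {n}) = ∅, so x is NOT a limit point.
Collecting: A' = ∅.


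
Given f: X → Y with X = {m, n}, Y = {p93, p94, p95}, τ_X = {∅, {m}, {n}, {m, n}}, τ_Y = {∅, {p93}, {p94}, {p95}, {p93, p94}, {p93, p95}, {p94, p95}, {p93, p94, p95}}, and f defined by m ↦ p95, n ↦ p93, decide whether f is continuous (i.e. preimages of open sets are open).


f IS continuous.

Compute f^{-1}(U) for each U ∈ τ_Y:
  U = ∅: f^{-1}(U) = ∅ ∈ τ_X ✓.
  U = {p93}: f^{-1}(U) = {n} ∈ τ_X ✓.
  U = {p94}: f^{-1}(U) = ∅ ∈ τ_X ✓.
  U = {p95}: f^{-1}(U) = {m} ∈ τ_X ✓.
  U = {p93, p94}: f^{-1}(U) = {n} ∈ τ_X ✓.
  U = {p93, p95}: f^{-1}(U) = {m, n} ∈ τ_X ✓.
  U = {p94, p95}: f^{-1}(U) = {m} ∈ τ_X ✓.
  U = {p93, p94, p95}: f^{-1}(U) = {m, n} ∈ τ_X ✓.
Every preimage lies in τ_X, so f IS continuous.


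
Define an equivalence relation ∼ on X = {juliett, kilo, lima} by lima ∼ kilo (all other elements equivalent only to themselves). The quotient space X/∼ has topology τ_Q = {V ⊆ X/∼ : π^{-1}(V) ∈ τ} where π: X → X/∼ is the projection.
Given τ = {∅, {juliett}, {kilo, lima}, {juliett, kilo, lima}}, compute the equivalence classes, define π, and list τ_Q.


X/∼ = {[juliett], [kilo=lima]}; |τ_Q| = 4.

Equivalence classes: [juliett], [kilo=lima].
Quotient map π: X → X/∼ sends juliett ↦ [juliett], kilo ↦ [kilo=lima], lima ↦ [kilo=lima].
For each subset V ⊆ X/∼, compute π^{-1}(V) ⊆ X and check whether π^{-1}(V) ∈ τ. V is open in τ_Q iff π^{-1}(V) ∈ τ.
  V = {}: π^{-1}(V) = ∅ ∈ τ ✓.
  V = {[juliett]}: π^{-1}(V) = {juliett} ∈ τ ✓.
  V = {[kilo=lima]}: π^{-1}(V) = {kilo, lima} ∈ τ ✓.
  V = {[juliett], [kilo=lima]}: π^{-1}(V) = {juliett, kilo, lima} ∈ τ ✓.
Open sets in the quotient: τ_Q = {{}, {[juliett]}, {[kilo=lima]}, {[juliett], [kilo=lima]}} (4 elements).


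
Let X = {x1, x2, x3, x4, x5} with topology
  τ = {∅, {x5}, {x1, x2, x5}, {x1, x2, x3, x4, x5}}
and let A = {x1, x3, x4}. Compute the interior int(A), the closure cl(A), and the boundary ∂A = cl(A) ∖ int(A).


int(A) = ∅, cl(A) = {x1, x2, x3, x4}, ∂A = {x1, x2, x3, x4}.

Closed sets in (X, τ) are complements of opens:
  closed(X, τ) = {∅, {x3, x4}, {x1, x2, x3, x4}, {x1, x2, x3, x4, x5}}.
int(A) = ⋃ {U ∈ τ : U ⊆ A}. Opens contained in A: ∅.
Taking the union of these: int(A) = ∅.
cl(A) = ⋂ {C closed : A ⊆ C}. Closed sets containing A: {x1, x2, x3, x4}, {x1, x2, x3, x4, x5}.
Intersecting these: cl(A) = {x1, x2, x3, x4}.
∂A = cl(A) ∖ int(A) = {x1, x2, x3, x4} ∖ ∅ = {x1, x2, x3, x4}.


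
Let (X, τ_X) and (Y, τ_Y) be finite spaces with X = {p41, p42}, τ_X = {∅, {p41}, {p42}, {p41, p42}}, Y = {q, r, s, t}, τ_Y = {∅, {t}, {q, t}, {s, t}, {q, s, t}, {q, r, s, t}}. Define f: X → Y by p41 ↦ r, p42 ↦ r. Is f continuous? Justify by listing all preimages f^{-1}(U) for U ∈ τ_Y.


f IS continuous.

Compute f^{-1}(U) for each U ∈ τ_Y:
  U = ∅: f^{-1}(U) = ∅ ∈ τ_X ✓.
  U = {t}: f^{-1}(U) = ∅ ∈ τ_X ✓.
  U = {q, t}: f^{-1}(U) = ∅ ∈ τ_X ✓.
  U = {s, t}: f^{-1}(U) = ∅ ∈ τ_X ✓.
  U = {q, s, t}: f^{-1}(U) = ∅ ∈ τ_X ✓.
  U = {q, r, s, t}: f^{-1}(U) = {p41, p42} ∈ τ_X ✓.
Every preimage lies in τ_X, so f IS continuous.


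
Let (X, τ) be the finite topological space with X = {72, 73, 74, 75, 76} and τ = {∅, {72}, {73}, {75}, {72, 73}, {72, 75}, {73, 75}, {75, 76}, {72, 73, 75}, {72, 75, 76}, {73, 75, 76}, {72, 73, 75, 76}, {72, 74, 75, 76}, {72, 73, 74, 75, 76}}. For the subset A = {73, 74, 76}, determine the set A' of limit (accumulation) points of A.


A' = {74}

For each x ∈ X, list the open sets U ∈ τ with x ∈ U, then check whether U ∩ (A ∖ {x}) ≠ ∅ for every such U.
  x = 72: open {72} ∋ x has {72} ∩ (A ∖ {72}) = ∅, so x is NOT a limit point.
  x = 73: open {73} ∋ x has {73} ∩ (A ∖ {73}) = ∅, so x is NOT a limit point.
  x = 74: opens ∋ x are {72, 74, 75, 76}, {72, 73, 74, 75, 76}; each meets A ∖ {74}, so x IS a limit point.
  x = 75: open {75} ∋ x has {75} ∩ (A ∖ {75}) = ∅, so x is NOT a limit point.
  x = 76: open {75, 76} ∋ x has {75, 76} ∩ (A ∖ {76}) = ∅, so x is NOT a limit point.
Collecting: A' = {74}.


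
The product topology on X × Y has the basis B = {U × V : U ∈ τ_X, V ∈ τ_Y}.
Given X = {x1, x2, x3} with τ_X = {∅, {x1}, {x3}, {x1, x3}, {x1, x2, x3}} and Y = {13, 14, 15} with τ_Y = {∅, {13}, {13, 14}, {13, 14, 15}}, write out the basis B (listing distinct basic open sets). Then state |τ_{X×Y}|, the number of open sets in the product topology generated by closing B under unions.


Basis B = {∅ × ∅, {x1} × {13}, {x3} × {13}, {x1} × {13, 14}, {x1, x3} × {13}, {x3} × {13, 14}, {x1} × {13, 14, 15}, {x1, x2, x3} × {13}, {x3} × {13, 14, 15}, {x1, x3} × {13, 14}, {x1, x3} × {13, 14, 15}, {x1, x2, x3} × {13, 14}, {x1, x2, x3} × {13, 14, 15}}; |τ_{X×Y}| = 30.

Enumerate products U × V with U ∈ τ_X, V ∈ τ_Y (deduplicated):
  ∅ × ∅ = {} (∅)
  {x1} × {13} = {(x1,13)}
  {x3} × {13} = {(x3,13)}
  {x1} × {13, 14} = {(x1,13), (x1,14)}
  {x1, x3} × {13} = {(x1,13), (x3,13)}
  {x3} × {13, 14} = {(x3,13), (x3,14)}
  {x1} × {13, 14, 15} = {(x1,13), (x1,14), (x1,15)}
  {x1, x2, x3} × {13} = {(x1,13), (x2,13), (x3,13)}
  {x3} × {13, 14, 15} = {(x3,13), (x3,14), (x3,15)}
  {x1, x3} × {13, 14} = {(x1,13), (x1,14), (x3,13), (x3,14)}
  {x1, x3} × {13, 14, 15} = {(x1,13), (x1,14), (x1,15), (x3,13), (x3,14), (x3,15)}
  {x1, x2, x3} × {13, 14} = {(x1,13), (x1,14), (x2,13), (x2,14), (x3,13), (x3,14)}
  {x1, x2, x3} × {13, 14, 15} = {(x1,13), (x1,14), (x1,15), (x2,13), (x2,14), (x2,15), (x3,13), (x3,14), (x3,15)}
These 13 distinct sets form the basis B.
Close under arbitrary unions to get τ_{X×Y}; counting gives |τ_{X×Y}| = 30.


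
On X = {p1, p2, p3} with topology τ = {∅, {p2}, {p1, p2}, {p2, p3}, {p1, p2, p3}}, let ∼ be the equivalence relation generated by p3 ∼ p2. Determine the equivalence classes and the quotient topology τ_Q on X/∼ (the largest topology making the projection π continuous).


X/∼ = {[p1], [p2=p3]}; |τ_Q| = 3.

Equivalence classes: [p1], [p2=p3].
Quotient map π: X → X/∼ sends p1 ↦ [p1], p2 ↦ [p2=p3], p3 ↦ [p2=p3].
For each subset V ⊆ X/∼, compute π^{-1}(V) ⊆ X and check whether π^{-1}(V) ∈ τ. V is open in τ_Q iff π^{-1}(V) ∈ τ.
  V = {}: π^{-1}(V) = ∅ ∈ τ ✓.
  V = {[p1]}: π^{-1}(V) = {p1} ∉ τ ✗.
  V = {[p2=p3]}: π^{-1}(V) = {p2, p3} ∈ τ ✓.
  V = {[p1], [p2=p3]}: π^{-1}(V) = {p1, p2, p3} ∈ τ ✓.
Open sets in the quotient: τ_Q = {{}, {[p2=p3]}, {[p1], [p2=p3]}} (3 elements).


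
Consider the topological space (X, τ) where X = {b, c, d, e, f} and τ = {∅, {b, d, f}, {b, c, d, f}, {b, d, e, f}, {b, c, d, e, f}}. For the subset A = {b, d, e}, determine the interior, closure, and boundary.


int(A) = ∅, cl(A) = {b, c, d, e, f}, ∂A = {b, c, d, e, f}.

Closed sets in (X, τ) are complements of opens:
  closed(X, τ) = {∅, {c}, {e}, {c, e}, {b, c, d, e, f}}.
int(A) = ⋃ {U ∈ τ : U ⊆ A}. Opens contained in A: ∅.
Taking the union of these: int(A) = ∅.
cl(A) = ⋂ {C closed : A ⊆ C}. Closed sets containing A: {b, c, d, e, f}.
Intersecting these: cl(A) = {b, c, d, e, f}.
∂A = cl(A) ∖ int(A) = {b, c, d, e, f} ∖ ∅ = {b, c, d, e, f}.


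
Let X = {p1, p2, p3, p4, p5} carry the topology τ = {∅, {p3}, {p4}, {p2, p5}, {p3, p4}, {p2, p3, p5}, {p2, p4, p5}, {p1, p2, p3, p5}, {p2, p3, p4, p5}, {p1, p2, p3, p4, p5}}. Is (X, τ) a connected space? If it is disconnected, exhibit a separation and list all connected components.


(X, τ) is disconnected; components = [{p4}, {p1, p2, p3, p5}].

Find clopen sets (U ∈ τ with X ∖ U ∈ τ):
  U = ∅, X ∖ U = {p1, p2, p3, p4, p5} — both open, so U is clopen.
  U = {p4}, X ∖ U = {p1, p2, p3, p5} — both open, so U is clopen.
  U = {p1, p2, p3, p5}, X ∖ U = {p4} — both open, so U is clopen.
  U = {p1, p2, p3, p4, p5}, X ∖ U = ∅ — both open, so U is clopen.
Nontrivial clopen(s) exist: e.g. {p1, p2, p3, p5}. So (X, τ) is disconnected.
Compute connected components by grouping points that agree on all clopens:
  component: {p4}
  component: {p1, p2, p3, p5}


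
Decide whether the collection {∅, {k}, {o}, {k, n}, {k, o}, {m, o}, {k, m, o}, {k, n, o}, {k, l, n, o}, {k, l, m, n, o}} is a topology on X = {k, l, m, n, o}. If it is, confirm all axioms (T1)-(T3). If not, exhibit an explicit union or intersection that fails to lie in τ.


τ is NOT a topology on X.

Axiom (T1): ∅ ∈ τ? Yes; X ∈ τ? Yes.
Axiom (T2/T3): check pairwise unions and intersections of members of τ.
Counterexample for (T2): {k, n} ∪ {m, o} = {k, m, n, o} ∉ τ. Therefore τ is NOT a topology.


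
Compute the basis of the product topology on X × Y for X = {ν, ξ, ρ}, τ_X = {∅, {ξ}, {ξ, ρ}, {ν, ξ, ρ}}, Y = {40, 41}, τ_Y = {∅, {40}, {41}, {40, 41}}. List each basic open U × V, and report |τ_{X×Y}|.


Basis B = {∅ × ∅, {ξ} × {40}, {ξ} × {41}, {ξ} × {40, 41}, {ξ, ρ} × {40}, {ξ, ρ} × {41}, {ν, ξ, ρ} × {40}, {ν, ξ, ρ} × {41}, {ξ, ρ} × {40, 41}, {ν, ξ, ρ} × {40, 41}}; |τ_{X×Y}| = 16.

Enumerate products U × V with U ∈ τ_X, V ∈ τ_Y (deduplicated):
  ∅ × ∅ = {} (∅)
  {ξ} × {40} = {(ξ,40)}
  {ξ} × {41} = {(ξ,41)}
  {ξ} × {40, 41} = {(ξ,40), (ξ,41)}
  {ξ, ρ} × {40} = {(ξ,40), (ρ,40)}
  {ξ, ρ} × {41} = {(ξ,41), (ρ,41)}
  {ν, ξ, ρ} × {40} = {(ν,40), (ξ,40), (ρ,40)}
  {ν, ξ, ρ} × {41} = {(ν,41), (ξ,41), (ρ,41)}
  {ξ, ρ} × {40, 41} = {(ξ,40), (ξ,41), (ρ,40), (ρ,41)}
  {ν, ξ, ρ} × {40, 41} = {(ν,40), (ν,41), (ξ,40), (ξ,41), (ρ,40), (ρ,41)}
These 10 distinct sets form the basis B.
Close under arbitrary unions to get τ_{X×Y}; counting gives |τ_{X×Y}| = 16.


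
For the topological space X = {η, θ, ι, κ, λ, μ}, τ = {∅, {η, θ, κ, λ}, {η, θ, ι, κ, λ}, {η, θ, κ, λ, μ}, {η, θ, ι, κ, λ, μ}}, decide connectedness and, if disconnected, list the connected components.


(X, τ) is connected.

Find clopen sets (U ∈ τ with X ∖ U ∈ τ):
  U = ∅, X ∖ U = {η, θ, ι, κ, λ, μ} — both open, so U is clopen.
  U = {η, θ, ι, κ, λ, μ}, X ∖ U = ∅ — both open, so U is clopen.
Only trivial clopens (∅ and X) exist, so (X, τ) is connected.
Compute connected components by grouping points that agree on all clopens:
  component: {η, θ, ι, κ, λ, μ}


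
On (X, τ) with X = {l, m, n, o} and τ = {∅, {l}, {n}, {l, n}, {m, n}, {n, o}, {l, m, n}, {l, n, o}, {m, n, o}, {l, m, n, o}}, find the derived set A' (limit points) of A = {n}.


A' = {m, o}

For each x ∈ X, list the open sets U ∈ τ with x ∈ U, then check whether U ∩ (A ∖ {x}) ≠ ∅ for every such U.
  x = l: open {l} ∋ x has {l} ∩ (A ∖ {l}) = ∅, so x is NOT a limit point.
  x = m: opens ∋ x are {m, n}, {l, m, n}, {m, n, o}, {l, m, n, o}; each meets A ∖ {m}, so x IS a limit point.
  x = n: open {n} ∋ x has {n} ∩ (A ∖ {n}) = ∅, so x is NOT a limit point.
  x = o: opens ∋ x are {n, o}, {l, n, o}, {m, n, o}, {l, m, n, o}; each meets A ∖ {o}, so x IS a limit point.
Collecting: A' = {m, o}.


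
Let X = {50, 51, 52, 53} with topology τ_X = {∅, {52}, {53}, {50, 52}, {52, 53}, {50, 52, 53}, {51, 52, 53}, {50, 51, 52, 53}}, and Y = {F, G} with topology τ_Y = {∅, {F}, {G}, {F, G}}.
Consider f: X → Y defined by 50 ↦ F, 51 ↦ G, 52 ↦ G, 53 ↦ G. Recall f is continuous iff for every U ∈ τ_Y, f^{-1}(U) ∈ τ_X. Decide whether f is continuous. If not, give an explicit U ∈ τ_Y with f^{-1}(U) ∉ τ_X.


f is NOT continuous.

Compute f^{-1}(U) for each U ∈ τ_Y:
  U = ∅: f^{-1}(U) = ∅ ∈ τ_X ✓.
  U = {F}: f^{-1}(U) = {50} ∉ τ_X ✗.
  U = {G}: f^{-1}(U) = {51, 52, 53} ∈ τ_X ✓.
  U = {F, G}: f^{-1}(U) = {50, 51, 52, 53} ∈ τ_X ✓.
Found U = {F} with f^{-1}(U) = {50} not in τ_X. Therefore f is NOT continuous.


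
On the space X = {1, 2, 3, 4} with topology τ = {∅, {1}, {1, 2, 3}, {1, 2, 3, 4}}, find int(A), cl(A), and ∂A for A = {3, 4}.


int(A) = ∅, cl(A) = {2, 3, 4}, ∂A = {2, 3, 4}.

Closed sets in (X, τ) are complements of opens:
  closed(X, τ) = {∅, {4}, {2, 3, 4}, {1, 2, 3, 4}}.
int(A) = ⋃ {U ∈ τ : U ⊆ A}. Opens contained in A: ∅.
Taking the union of these: int(A) = ∅.
cl(A) = ⋂ {C closed : A ⊆ C}. Closed sets containing A: {2, 3, 4}, {1, 2, 3, 4}.
Intersecting these: cl(A) = {2, 3, 4}.
∂A = cl(A) ∖ int(A) = {2, 3, 4} ∖ ∅ = {2, 3, 4}.


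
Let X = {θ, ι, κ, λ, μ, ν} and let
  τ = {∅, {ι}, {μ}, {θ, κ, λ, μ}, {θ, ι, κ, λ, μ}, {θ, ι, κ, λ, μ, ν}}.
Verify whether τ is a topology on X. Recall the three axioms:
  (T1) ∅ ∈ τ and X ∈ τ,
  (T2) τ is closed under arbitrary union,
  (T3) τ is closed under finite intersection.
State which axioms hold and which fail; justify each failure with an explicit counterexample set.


τ is NOT a topology on X.

Axiom (T1): ∅ ∈ τ? Yes; X ∈ τ? Yes.
Axiom (T2/T3): check pairwise unions and intersections of members of τ.
Counterexample for (T2): {ι} ∪ {μ} = {ι, μ} ∉ τ. Therefore τ is NOT a topology.


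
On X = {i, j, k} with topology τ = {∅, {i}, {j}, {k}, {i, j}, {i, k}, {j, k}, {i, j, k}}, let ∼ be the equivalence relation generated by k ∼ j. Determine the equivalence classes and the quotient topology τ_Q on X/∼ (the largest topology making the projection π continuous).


X/∼ = {[i], [j=k]}; |τ_Q| = 4.

Equivalence classes: [i], [j=k].
Quotient map π: X → X/∼ sends i ↦ [i], j ↦ [j=k], k ↦ [j=k].
For each subset V ⊆ X/∼, compute π^{-1}(V) ⊆ X and check whether π^{-1}(V) ∈ τ. V is open in τ_Q iff π^{-1}(V) ∈ τ.
  V = {}: π^{-1}(V) = ∅ ∈ τ ✓.
  V = {[i]}: π^{-1}(V) = {i} ∈ τ ✓.
  V = {[j=k]}: π^{-1}(V) = {j, k} ∈ τ ✓.
  V = {[i], [j=k]}: π^{-1}(V) = {i, j, k} ∈ τ ✓.
Open sets in the quotient: τ_Q = {{}, {[i]}, {[j=k]}, {[i], [j=k]}} (4 elements).


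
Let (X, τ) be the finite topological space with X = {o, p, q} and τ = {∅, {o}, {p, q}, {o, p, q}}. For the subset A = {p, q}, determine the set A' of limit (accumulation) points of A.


A' = {p, q}

For each x ∈ X, list the open sets U ∈ τ with x ∈ U, then check whether U ∩ (A ∖ {x}) ≠ ∅ for every such U.
  x = o: open {o} ∋ x has {o} ∩ (A ∖ {o}) = ∅, so x is NOT a limit point.
  x = p: opens ∋ x are {p, q}, {o, p, q}; each meets A ∖ {p}, so x IS a limit point.
  x = q: opens ∋ x are {p, q}, {o, p, q}; each meets A ∖ {q}, so x IS a limit point.
Collecting: A' = {p, q}.


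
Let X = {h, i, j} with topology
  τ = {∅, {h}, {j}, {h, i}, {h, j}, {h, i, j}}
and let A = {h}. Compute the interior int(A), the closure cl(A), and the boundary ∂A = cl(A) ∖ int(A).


int(A) = {h}, cl(A) = {h, i}, ∂A = {i}.

Closed sets in (X, τ) are complements of opens:
  closed(X, τ) = {∅, {i}, {j}, {h, i}, {i, j}, {h, i, j}}.
int(A) = ⋃ {U ∈ τ : U ⊆ A}. Opens contained in A: ∅, {h}.
Taking the union of these: int(A) = {h}.
cl(A) = ⋂ {C closed : A ⊆ C}. Closed sets containing A: {h, i}, {h, i, j}.
Intersecting these: cl(A) = {h, i}.
∂A = cl(A) ∖ int(A) = {h, i} ∖ {h} = {i}.


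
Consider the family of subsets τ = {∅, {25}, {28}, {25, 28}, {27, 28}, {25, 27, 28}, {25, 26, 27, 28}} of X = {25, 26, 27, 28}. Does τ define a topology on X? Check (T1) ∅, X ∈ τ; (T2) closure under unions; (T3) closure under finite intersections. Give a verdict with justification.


τ IS a topology on X.

Axiom (T1): ∅ ∈ τ? Yes; X ∈ τ? Yes.
Axiom (T2/T3): check pairwise unions and intersections of members of τ.
All pairwise intersections and unions checked — each lies in τ. Therefore τ satisfies (T1), (T2), (T3): it IS a topology on X.


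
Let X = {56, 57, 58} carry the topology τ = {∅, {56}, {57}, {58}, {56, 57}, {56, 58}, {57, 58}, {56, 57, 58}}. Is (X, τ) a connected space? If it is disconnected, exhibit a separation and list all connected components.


(X, τ) is disconnected; components = [{56}, {57}, {58}].

Find clopen sets (U ∈ τ with X ∖ U ∈ τ):
  U = ∅, X ∖ U = {56, 57, 58} — both open, so U is clopen.
  U = {56}, X ∖ U = {57, 58} — both open, so U is clopen.
  U = {57}, X ∖ U = {56, 58} — both open, so U is clopen.
  U = {58}, X ∖ U = {56, 57} — both open, so U is clopen.
  U = {56, 57}, X ∖ U = {58} — both open, so U is clopen.
  U = {56, 58}, X ∖ U = {57} — both open, so U is clopen.
  U = {57, 58}, X ∖ U = {56} — both open, so U is clopen.
  U = {56, 57, 58}, X ∖ U = ∅ — both open, so U is clopen.
Nontrivial clopen(s) exist: e.g. {56}. So (X, τ) is disconnected.
Compute connected components by grouping points that agree on all clopens:
  component: {56}
  component: {57}
  component: {58}


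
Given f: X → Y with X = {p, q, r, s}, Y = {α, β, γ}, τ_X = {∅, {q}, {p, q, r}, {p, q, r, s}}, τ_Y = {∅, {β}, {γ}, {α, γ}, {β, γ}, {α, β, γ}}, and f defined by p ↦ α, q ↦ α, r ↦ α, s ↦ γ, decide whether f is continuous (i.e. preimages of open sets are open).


f is NOT continuous.

Compute f^{-1}(U) for each U ∈ τ_Y:
  U = ∅: f^{-1}(U) = ∅ ∈ τ_X ✓.
  U = {β}: f^{-1}(U) = ∅ ∈ τ_X ✓.
  U = {γ}: f^{-1}(U) = {s} ∉ τ_X ✗.
  U = {α, γ}: f^{-1}(U) = {p, q, r, s} ∈ τ_X ✓.
  U = {β, γ}: f^{-1}(U) = {s} ∉ τ_X ✗.
  U = {α, β, γ}: f^{-1}(U) = {p, q, r, s} ∈ τ_X ✓.
Found U = {γ} with f^{-1}(U) = {s} not in τ_X. Therefore f is NOT continuous.


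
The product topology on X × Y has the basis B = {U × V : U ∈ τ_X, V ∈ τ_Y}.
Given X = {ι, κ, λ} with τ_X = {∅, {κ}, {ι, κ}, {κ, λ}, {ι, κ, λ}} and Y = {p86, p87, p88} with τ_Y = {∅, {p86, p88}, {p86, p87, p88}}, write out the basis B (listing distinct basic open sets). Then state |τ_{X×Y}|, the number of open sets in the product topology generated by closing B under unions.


Basis B = {∅ × ∅, {κ} × {p86, p88}, {κ} × {p86, p87, p88}, {ι, κ} × {p86, p88}, {κ, λ} × {p86, p88}, {ι, κ} × {p86, p87, p88}, {ι, κ, λ} × {p86, p88}, {κ, λ} × {p86, p87, p88}, {ι, κ, λ} × {p86, p87, p88}}; |τ_{X×Y}| = 14.

Enumerate products U × V with U ∈ τ_X, V ∈ τ_Y (deduplicated):
  ∅ × ∅ = {} (∅)
  {κ} × {p86, p88} = {(κ,p86), (κ,p88)}
  {κ} × {p86, p87, p88} = {(κ,p86), (κ,p87), (κ,p88)}
  {ι, κ} × {p86, p88} = {(ι,p86), (ι,p88), (κ,p86), (κ,p88)}
  {κ, λ} × {p86, p88} = {(κ,p86), (κ,p88), (λ,p86), (λ,p88)}
  {ι, κ} × {p86, p87, p88} = {(ι,p86), (ι,p87), (ι,p88), (κ,p86), (κ,p87), (κ,p88)}
  {ι, κ, λ} × {p86, p88} = {(ι,p86), (ι,p88), (κ,p86), (κ,p88), (λ,p86), (λ,p88)}
  {κ, λ} × {p86, p87, p88} = {(κ,p86), (κ,p87), (κ,p88), (λ,p86), (λ,p87), (λ,p88)}
  {ι, κ, λ} × {p86, p87, p88} = {(ι,p86), (ι,p87), (ι,p88), (κ,p86), (κ,p87), (κ,p88), (λ,p86), (λ,p87), (λ,p88)}
These 9 distinct sets form the basis B.
Close under arbitrary unions to get τ_{X×Y}; counting gives |τ_{X×Y}| = 14.


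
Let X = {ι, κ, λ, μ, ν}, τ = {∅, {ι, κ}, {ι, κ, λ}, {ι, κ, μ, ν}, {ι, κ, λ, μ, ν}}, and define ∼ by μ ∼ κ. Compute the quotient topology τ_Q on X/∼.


X/∼ = {[ι], [κ=μ], [λ], [ν]}; |τ_Q| = 3.

Equivalence classes: [ι], [κ=μ], [λ], [ν].
Quotient map π: X → X/∼ sends ι ↦ [ι], κ ↦ [κ=μ], λ ↦ [λ], μ ↦ [κ=μ], ν ↦ [ν].
For each subset V ⊆ X/∼, compute π^{-1}(V) ⊆ X and check whether π^{-1}(V) ∈ τ. V is open in τ_Q iff π^{-1}(V) ∈ τ.
  V = {}: π^{-1}(V) = ∅ ∈ τ ✓.
  V = {[ι]}: π^{-1}(V) = {ι} ∉ τ ✗.
  V = {[κ=μ]}: π^{-1}(V) = {κ, μ} ∉ τ ✗.
  V = {[ι], [κ=μ]}: π^{-1}(V) = {ι, κ, μ} ∉ τ ✗.
  V = {[λ]}: π^{-1}(V) = {λ} ∉ τ ✗.
  V = {[ι], [λ]}: π^{-1}(V) = {ι, λ} ∉ τ ✗.
  V = {[κ=μ], [λ]}: π^{-1}(V) = {κ, λ, μ} ∉ τ ✗.
  V = {[ι], [κ=μ], [λ]}: π^{-1}(V) = {ι, κ, λ, μ} ∉ τ ✗.
  V = {[ν]}: π^{-1}(V) = {ν} ∉ τ ✗.
  V = {[ι], [ν]}: π^{-1}(V) = {ι, ν} ∉ τ ✗.
  V = {[κ=μ], [ν]}: π^{-1}(V) = {κ, μ, ν} ∉ τ ✗.
  V = {[ι], [κ=μ], [ν]}: π^{-1}(V) = {ι, κ, μ, ν} ∈ τ ✓.
  V = {[λ], [ν]}: π^{-1}(V) = {λ, ν} ∉ τ ✗.
  V = {[ι], [λ], [ν]}: π^{-1}(V) = {ι, λ, ν} ∉ τ ✗.
  V = {[κ=μ], [λ], [ν]}: π^{-1}(V) = {κ, λ, μ, ν} ∉ τ ✗.
  V = {[ι], [κ=μ], [λ], [ν]}: π^{-1}(V) = {ι, κ, λ, μ, ν} ∈ τ ✓.
Open sets in the quotient: τ_Q = {{}, {[ι], [κ=μ], [ν]}, {[ι], [κ=μ], [λ], [ν]}} (3 elements).


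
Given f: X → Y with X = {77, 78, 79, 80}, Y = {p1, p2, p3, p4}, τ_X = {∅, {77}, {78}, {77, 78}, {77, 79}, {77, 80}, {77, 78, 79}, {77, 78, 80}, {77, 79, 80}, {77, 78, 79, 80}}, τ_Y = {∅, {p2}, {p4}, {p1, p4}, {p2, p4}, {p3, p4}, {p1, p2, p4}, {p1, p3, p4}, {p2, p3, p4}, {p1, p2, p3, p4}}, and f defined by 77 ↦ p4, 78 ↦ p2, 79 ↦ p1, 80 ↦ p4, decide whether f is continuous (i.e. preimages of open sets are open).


f IS continuous.

Compute f^{-1}(U) for each U ∈ τ_Y:
  U = ∅: f^{-1}(U) = ∅ ∈ τ_X ✓.
  U = {p2}: f^{-1}(U) = {78} ∈ τ_X ✓.
  U = {p4}: f^{-1}(U) = {77, 80} ∈ τ_X ✓.
  U = {p1, p4}: f^{-1}(U) = {77, 79, 80} ∈ τ_X ✓.
  U = {p2, p4}: f^{-1}(U) = {77, 78, 80} ∈ τ_X ✓.
  U = {p3, p4}: f^{-1}(U) = {77, 80} ∈ τ_X ✓.
  U = {p1, p2, p4}: f^{-1}(U) = {77, 78, 79, 80} ∈ τ_X ✓.
  U = {p1, p3, p4}: f^{-1}(U) = {77, 79, 80} ∈ τ_X ✓.
  U = {p2, p3, p4}: f^{-1}(U) = {77, 78, 80} ∈ τ_X ✓.
  U = {p1, p2, p3, p4}: f^{-1}(U) = {77, 78, 79, 80} ∈ τ_X ✓.
Every preimage lies in τ_X, so f IS continuous.


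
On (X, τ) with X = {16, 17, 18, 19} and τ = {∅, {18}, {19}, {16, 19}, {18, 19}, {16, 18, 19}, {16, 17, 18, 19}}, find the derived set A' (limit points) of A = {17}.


A' = ∅

For each x ∈ X, list the open sets U ∈ τ with x ∈ U, then check whether U ∩ (A ∖ {x}) ≠ ∅ for every such U.
  x = 16: open {16, 19} ∋ x has {16, 19} ∩ (A ∖ {16}) = ∅, so x is NOT a limit point.
  x = 17: open {16, 17, 18, 19} ∋ x has {16, 17, 18, 19} ∩ (A ∖ {17}) = ∅, so x is NOT a limit point.
  x = 18: open {18} ∋ x has {18} ∩ (A ∖ {18}) = ∅, so x is NOT a limit point.
  x = 19: open {19} ∋ x has {19} ∩ (A ∖ {19}) = ∅, so x is NOT a limit point.
Collecting: A' = ∅.


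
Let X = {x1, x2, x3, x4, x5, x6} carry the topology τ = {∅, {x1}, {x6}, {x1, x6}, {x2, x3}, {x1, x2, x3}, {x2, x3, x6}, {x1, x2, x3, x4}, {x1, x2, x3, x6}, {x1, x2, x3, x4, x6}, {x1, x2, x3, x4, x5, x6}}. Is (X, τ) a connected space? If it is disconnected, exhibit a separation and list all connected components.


(X, τ) is connected.

Find clopen sets (U ∈ τ with X ∖ U ∈ τ):
  U = ∅, X ∖ U = {x1, x2, x3, x4, x5, x6} — both open, so U is clopen.
  U = {x1, x2, x3, x4, x5, x6}, X ∖ U = ∅ — both open, so U is clopen.
Only trivial clopens (∅ and X) exist, so (X, τ) is connected.
Compute connected components by grouping points that agree on all clopens:
  component: {x1, x2, x3, x4, x5, x6}


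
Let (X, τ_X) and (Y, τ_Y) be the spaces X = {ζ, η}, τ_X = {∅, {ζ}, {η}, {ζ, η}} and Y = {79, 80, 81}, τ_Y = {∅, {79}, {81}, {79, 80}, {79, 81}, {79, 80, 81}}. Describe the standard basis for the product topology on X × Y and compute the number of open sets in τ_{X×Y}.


Basis B = {∅ × ∅, {ζ} × {79}, {ζ} × {81}, {η} × {79}, {η} × {81}, {ζ} × {79, 80}, {ζ} × {79, 81}, {ζ, η} × {79}, {ζ, η} × {81}, {η} × {79, 80}, {η} × {79, 81}, {ζ} × {79, 80, 81}, {η} × {79, 80, 81}, {ζ, η} × {79, 80}, {ζ, η} × {79, 81}, {ζ, η} × {79, 80, 81}}; |τ_{X×Y}| = 36.

Enumerate products U × V with U ∈ τ_X, V ∈ τ_Y (deduplicated):
  ∅ × ∅ = {} (∅)
  {ζ} × {79} = {(ζ,79)}
  {ζ} × {81} = {(ζ,81)}
  {η} × {79} = {(η,79)}
  {η} × {81} = {(η,81)}
  {ζ} × {79, 80} = {(ζ,79), (ζ,80)}
  {ζ} × {79, 81} = {(ζ,79), (ζ,81)}
  {ζ, η} × {79} = {(ζ,79), (η,79)}
  {ζ, η} × {81} = {(ζ,81), (η,81)}
  {η} × {79, 80} = {(η,79), (η,80)}
  {η} × {79, 81} = {(η,79), (η,81)}
  {ζ} × {79, 80, 81} = {(ζ,79), (ζ,80), (ζ,81)}
  {η} × {79, 80, 81} = {(η,79), (η,80), (η,81)}
  {ζ, η} × {79, 80} = {(ζ,79), (ζ,80), (η,79), (η,80)}
  {ζ, η} × {79, 81} = {(ζ,79), (ζ,81), (η,79), (η,81)}
  {ζ, η} × {79, 80, 81} = {(ζ,79), (ζ,80), (ζ,81), (η,79), (η,80), (η,81)}
These 16 distinct sets form the basis B.
Close under arbitrary unions to get τ_{X×Y}; counting gives |τ_{X×Y}| = 36.


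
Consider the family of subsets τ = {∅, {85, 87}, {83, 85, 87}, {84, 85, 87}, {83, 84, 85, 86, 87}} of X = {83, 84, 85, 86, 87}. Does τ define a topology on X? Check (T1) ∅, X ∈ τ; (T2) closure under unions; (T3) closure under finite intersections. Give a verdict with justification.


τ is NOT a topology on X.

Axiom (T1): ∅ ∈ τ? Yes; X ∈ τ? Yes.
Axiom (T2/T3): check pairwise unions and intersections of members of τ.
Counterexample for (T2): {83, 85, 87} ∪ {84, 85, 87} = {83, 84, 85, 87} ∉ τ. Therefore τ is NOT a topology.
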